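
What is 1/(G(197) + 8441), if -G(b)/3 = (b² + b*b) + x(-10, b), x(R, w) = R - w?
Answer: -1/223792 ≈ -4.4684e-6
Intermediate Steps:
G(b) = 30 - 6*b² + 3*b (G(b) = -3*((b² + b*b) + (-10 - b)) = -3*((b² + b²) + (-10 - b)) = -3*(2*b² + (-10 - b)) = -3*(-10 - b + 2*b²) = 30 - 6*b² + 3*b)
1/(G(197) + 8441) = 1/((30 - 6*197² + 3*197) + 8441) = 1/((30 - 6*38809 + 591) + 8441) = 1/((30 - 232854 + 591) + 8441) = 1/(-232233 + 8441) = 1/(-223792) = -1/223792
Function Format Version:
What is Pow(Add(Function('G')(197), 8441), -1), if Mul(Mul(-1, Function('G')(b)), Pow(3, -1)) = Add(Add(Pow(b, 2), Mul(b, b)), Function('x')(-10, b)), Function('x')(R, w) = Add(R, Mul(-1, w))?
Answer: Rational(-1, 223792) ≈ -4.4684e-6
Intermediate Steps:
Function('G')(b) = Add(30, Mul(-6, Pow(b, 2)), Mul(3, b)) (Function('G')(b) = Mul(-3, Add(Add(Pow(b, 2), Mul(b, b)), Add(-10, Mul(-1, b)))) = Mul(-3, Add(Add(Pow(b, 2), Pow(b, 2)), Add(-10, Mul(-1, b)))) = Mul(-3, Add(Mul(2, Pow(b, 2)), Add(-10, Mul(-1, b)))) = Mul(-3, Add(-10, Mul(-1, b), Mul(2, Pow(b, 2)))) = Add(30, Mul(-6, Pow(b, 2)), Mul(3, b)))
Pow(Add(Function('G')(197), 8441), -1) = Pow(Add(Add(30, Mul(-6, Pow(197, 2)), Mul(3, 197)), 8441), -1) = Pow(Add(Add(30, Mul(-6, 38809), 591), 8441), -1) = Pow(Add(Add(30, -232854, 591), 8441), -1) = Pow(Add(-232233, 8441), -1) = Pow(-223792, -1) = Rational(-1, 223792)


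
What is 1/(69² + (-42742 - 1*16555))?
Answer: -1/54536 ≈ -1.8337e-5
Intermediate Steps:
1/(69² + (-42742 - 1*16555)) = 1/(4761 + (-42742 - 16555)) = 1/(4761 - 59297) = 1/(-54536) = -1/54536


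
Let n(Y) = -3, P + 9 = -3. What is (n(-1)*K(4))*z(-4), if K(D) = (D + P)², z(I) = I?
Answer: 768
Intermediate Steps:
P = -12 (P = -9 - 3 = -12)
K(D) = (-12 + D)² (K(D) = (D - 12)² = (-12 + D)²)
(n(-1)*K(4))*z(-4) = -3*(-12 + 4)²*(-4) = -3*(-8)²*(-4) = -3*64*(-4) = -192*(-4) = 768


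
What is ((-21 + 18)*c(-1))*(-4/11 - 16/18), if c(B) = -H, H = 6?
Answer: -248/11 ≈ -22.545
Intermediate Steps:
c(B) = -6 (c(B) = -1*6 = -6)
((-21 + 18)*c(-1))*(-4/11 - 16/18) = ((-21 + 18)*(-6))*(-4/11 - 16/18) = (-3*(-6))*(-4*1/11 - 16*1/18) = 18*(-4/11 - 8/9) = 18*(-124/99) = -248/11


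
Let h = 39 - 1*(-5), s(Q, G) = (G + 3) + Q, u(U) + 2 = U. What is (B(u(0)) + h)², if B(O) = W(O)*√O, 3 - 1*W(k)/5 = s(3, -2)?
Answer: 1886 - 440*I*√2 ≈ 1886.0 - 622.25*I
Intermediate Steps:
u(U) = -2 + U
s(Q, G) = 3 + G + Q (s(Q, G) = (3 + G) + Q = 3 + G + Q)
W(k) = -5 (W(k) = 15 - 5*(3 - 2 + 3) = 15 - 5*4 = 15 - 20 = -5)
B(O) = -5*√O
h = 44 (h = 39 + 5 = 44)
(B(u(0)) + h)² = (-5*√(-2 + 0) + 44)² = (-5*I*√2 + 44)² = (44 - 5*I*√2)²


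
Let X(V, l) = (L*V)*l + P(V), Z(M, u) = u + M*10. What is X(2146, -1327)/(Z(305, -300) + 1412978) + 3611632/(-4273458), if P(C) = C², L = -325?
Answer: 992430482825333/1512513536856 ≈ 656.15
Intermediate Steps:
Z(M, u) = u + 10*M
X(V, l) = V² - 325*V*l (X(V, l) = (-325*V)*l + V² = -325*V*l + V² = V² - 325*V*l)
X(2146, -1327)/(Z(305, -300) + 1412978) + 3611632/(-4273458) = (2146*(2146 - 325*(-1327)))/((-300 + 10*305) + 1412978) + 3611632/(-4273458) = (2146*(2146 + 431275))/((-300 + 3050) + 1412978) + 3611632*(-1/4273458) = (2146*433421)/(2750 + 1412978) - 1805816/2136729 = 930121466/1415728 - 1805816/2136729 = 930121466*(1/1415728) - 1805816/2136729 = 465060733/707864 - 1805816/2136729 = 992430482825333/1512513536856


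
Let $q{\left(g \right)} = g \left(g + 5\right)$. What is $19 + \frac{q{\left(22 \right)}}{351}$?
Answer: $\frac{269}{13} \approx 20.692$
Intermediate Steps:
$q{\left(g \right)} = g \left(5 + g\right)$
$19 + \frac{q{\left(22 \right)}}{351} = 19 + \frac{22 \left(5 + 22\right)}{351} = 19 + 22 \cdot 27 \cdot \frac{1}{351} = 19 + 594 \cdot \frac{1}{351} = 19 + \frac{22}{13} = \frac{269}{13}$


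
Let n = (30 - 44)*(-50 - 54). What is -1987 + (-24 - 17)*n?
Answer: -61683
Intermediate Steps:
n = 1456 (n = -14*(-104) = 1456)
-1987 + (-24 - 17)*n = -1987 + (-24 - 17)*1456 = -1987 - 41*1456 = -1987 - 59696 = -61683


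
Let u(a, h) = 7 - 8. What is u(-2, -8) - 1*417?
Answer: -418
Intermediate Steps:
u(a, h) = -1
u(-2, -8) - 1*417 = -1 - 1*417 = -1 - 417 = -418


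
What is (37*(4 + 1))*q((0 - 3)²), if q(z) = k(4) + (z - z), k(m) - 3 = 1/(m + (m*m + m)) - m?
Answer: -4255/24 ≈ -177.29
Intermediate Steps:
k(m) = 3 + 1/(m² + 2*m) - m (k(m) = 3 + (1/(m + (m*m + m)) - m) = 3 + (1/(m + (m² + m)) - m) = 3 + (1/(m + (m + m²)) - m) = 3 + (1/(m² + 2*m) - m) = 3 + 1/(m² + 2*m) - m)
q(z) = -23/24 (q(z) = (1 + 4² - 1*4³ + 6*4)/(4*(2 + 4)) + (z - z) = (¼)*(1 + 16 - 1*64 + 24)/6 + 0 = (¼)*(⅙)*(1 + 16 - 64 + 24) + 0 = (¼)*(⅙)*(-23) + 0 = -23/24 + 0 = -23/24)
(37*(4 + 1))*q((0 - 3)²) = (37*(4 + 1))*(-23/24) = (37*5)*(-23/24) = 185*(-23/24) = -4255/24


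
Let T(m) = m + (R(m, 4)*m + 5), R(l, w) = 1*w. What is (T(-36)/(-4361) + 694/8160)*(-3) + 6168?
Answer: 5225704859/847280 ≈ 6167.6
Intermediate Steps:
R(l, w) = w
T(m) = 5 + 5*m (T(m) = m + (4*m + 5) = m + (5 + 4*m) = 5 + 5*m)
(T(-36)/(-4361) + 694/8160)*(-3) + 6168 = ((5 + 5*(-36))/(-4361) + 694/8160)*(-3) + 6168 = ((5 - 180)*(-1/4361) + 694*(1/8160))*(-3) + 6168 = (-175*(-1/4361) + 347/4080)*(-3) + 6168 = (25/623 + 347/4080)*(-3) + 6168 = (318181/2541840)*(-3) + 6168 = -318181/847280 + 6168 = 5225704859/847280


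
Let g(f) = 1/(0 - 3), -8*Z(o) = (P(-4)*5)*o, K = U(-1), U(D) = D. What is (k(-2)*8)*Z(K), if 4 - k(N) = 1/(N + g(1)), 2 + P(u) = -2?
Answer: -620/7 ≈ -88.571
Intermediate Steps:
P(u) = -4 (P(u) = -2 - 2 = -4)
K = -1
Z(o) = 5*o/2 (Z(o) = -(-4*5)*o/8 = -(-5)*o/2 = 5*o/2)
g(f) = -⅓ (g(f) = 1/(-3) = -⅓)
k(N) = 4 - 1/(-⅓ + N) (k(N) = 4 - 1/(N - ⅓) = 4 - 1/(-⅓ + N))
(k(-2)*8)*Z(K) = (((-7 + 12*(-2))/(-1 + 3*(-2)))*8)*((5/2)*(-1)) = (((-7 - 24)/(-1 - 6))*8)*(-5/2) = ((-31/(-7))*8)*(-5/2) = (-⅐*(-31)*8)*(-5/2) = ((31/7)*8)*(-5/2) = (248/7)*(-5/2) = -620/7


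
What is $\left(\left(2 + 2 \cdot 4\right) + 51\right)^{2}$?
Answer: $3721$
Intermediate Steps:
$\left(\left(2 + 2 \cdot 4\right) + 51\right)^{2} = \left(\left(2 + 8\right) + 51\right)^{2} = \left(10 + 51\right)^{2} = 61^{2} = 3721$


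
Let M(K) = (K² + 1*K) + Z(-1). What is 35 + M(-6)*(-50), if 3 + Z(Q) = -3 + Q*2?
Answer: -1065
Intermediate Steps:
Z(Q) = -6 + 2*Q (Z(Q) = -3 + (-3 + Q*2) = -3 + (-3 + 2*Q) = -6 + 2*Q)
M(K) = -8 + K + K² (M(K) = (K² + 1*K) + (-6 + 2*(-1)) = (K² + K) + (-6 - 2) = (K + K²) - 8 = -8 + K + K²)
35 + M(-6)*(-50) = 35 + (-8 - 6 + (-6)²)*(-50) = 35 + (-8 - 6 + 36)*(-50) = 35 + 22*(-50) = 35 - 1100 = -1065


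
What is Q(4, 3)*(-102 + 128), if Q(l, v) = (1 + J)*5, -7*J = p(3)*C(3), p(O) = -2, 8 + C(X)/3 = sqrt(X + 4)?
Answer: -5330/7 + 780*sqrt(7)/7 ≈ -466.62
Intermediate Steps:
C(X) = -24 + 3*sqrt(4 + X) (C(X) = -24 + 3*sqrt(X + 4) = -24 + 3*sqrt(4 + X))
J = -48/7 + 6*sqrt(7)/7 (J = -(-2)*(-24 + 3*sqrt(4 + 3))/7 = -(-2)*(-24 + 3*sqrt(7))/7 = -(48 - 6*sqrt(7))/7 = -48/7 + 6*sqrt(7)/7 ≈ -4.5894)
Q(l, v) = -205/7 + 30*sqrt(7)/7 (Q(l, v) = (1 + (-48/7 + 6*sqrt(7)/7))*5 = (-41/7 + 6*sqrt(7)/7)*5 = -205/7 + 30*sqrt(7)/7)
Q(4, 3)*(-102 + 128) = (-205/7 + 30*sqrt(7)/7)*(-102 + 128) = (-205/7 + 30*sqrt(7)/7)*26 = -5330/7 + 780*sqrt(7)/7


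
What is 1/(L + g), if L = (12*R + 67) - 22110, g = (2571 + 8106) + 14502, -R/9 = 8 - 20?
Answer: 1/4432 ≈ 0.00022563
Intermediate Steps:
R = 108 (R = -9*(8 - 20) = -9*(-12) = 108)
g = 25179 (g = 10677 + 14502 = 25179)
L = -20747 (L = (12*108 + 67) - 22110 = (1296 + 67) - 22110 = 1363 - 22110 = -20747)
1/(L + g) = 1/(-20747 + 25179) = 1/4432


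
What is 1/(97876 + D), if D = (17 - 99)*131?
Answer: 1/87134 ≈ 1.1477e-5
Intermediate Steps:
D = -10742 (D = -82*131 = -10742)
1/(97876 + D) = 1/(97876 - 10742) = 1/87134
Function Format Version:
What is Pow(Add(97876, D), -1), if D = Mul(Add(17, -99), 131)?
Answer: Rational(1, 87134) ≈ 1.1477e-5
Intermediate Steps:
D = -10742 (D = Mul(-82, 131) = -10742)
Pow(Add(97876, D), -1) = Pow(Add(97876, -10742), -1) = Pow(87134, -1) = Rational(1, 87134)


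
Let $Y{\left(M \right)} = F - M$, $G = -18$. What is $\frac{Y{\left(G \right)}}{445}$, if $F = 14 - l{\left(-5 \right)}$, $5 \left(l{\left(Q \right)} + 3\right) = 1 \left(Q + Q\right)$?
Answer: $\frac{37}{445} \approx 0.083146$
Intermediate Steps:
$l{\left(Q \right)} = -3 + \frac{2 Q}{5}$ ($l{\left(Q \right)} = -3 + \frac{1 \left(Q + Q\right)}{5} = -3 + \frac{1 \cdot 2 Q}{5} = -3 + \frac{2 Q}{5}$)
$F = 19$ ($F = 14 - \left(-3 + \frac{2}{5} \left(-5\right)\right) = 14 - \left(-3 - 2\right) = 14 - -5 = 14 + 5 = 19$)
$Y{\left(M \right)} = 19 - M$
$\frac{Y{\left(G \right)}}{445} = \frac{19 - -18}{445} = \left(19 + 18\right) \frac{1}{445} = 37 \cdot \frac{1}{445} = \frac{37}{445}$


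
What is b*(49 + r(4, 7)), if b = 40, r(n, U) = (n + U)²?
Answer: 6800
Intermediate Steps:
r(n, U) = (U + n)²
b*(49 + r(4, 7)) = 40*(49 + (7 + 4)²) = 40*(49 + 11²) = 40*(49 + 121) = 40*170 = 6800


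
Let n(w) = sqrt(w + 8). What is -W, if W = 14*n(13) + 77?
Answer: -77 - 14*sqrt(21) ≈ -141.16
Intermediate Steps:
n(w) = sqrt(8 + w)
W = 77 + 14*sqrt(21) (W = 14*sqrt(8 + 13) + 77 = 14*sqrt(21) + 77 = 77 + 14*sqrt(21) ≈ 141.16)
-W = -(77 + 14*sqrt(21)) = -77 - 14*sqrt(21)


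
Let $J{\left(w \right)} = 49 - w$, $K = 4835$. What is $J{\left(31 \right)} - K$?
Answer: $-4817$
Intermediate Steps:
$J{\left(31 \right)} - K = \left(49 - 31\right) - 4835 = 18 - 4835 = -4817$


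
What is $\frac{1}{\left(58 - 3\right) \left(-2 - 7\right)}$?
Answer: $- \frac{1}{495} \approx -0.0020202$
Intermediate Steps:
$\frac{1}{\left(58 - 3\right) \left(-2 - 7\right)} = \frac{1}{55 \left(-9\right)} = \frac{1}{-495} = - \frac{1}{495}$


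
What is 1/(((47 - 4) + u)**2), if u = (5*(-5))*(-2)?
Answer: 1/8649 ≈ 0.00011562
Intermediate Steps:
u = 50 (u = -25*(-2) = 50)
1/(((47 - 4) + u)**2) = 1/(((47 - 4) + 50)**2) = 1/((43 + 50)**2) = 1/(93**2) = 1/8649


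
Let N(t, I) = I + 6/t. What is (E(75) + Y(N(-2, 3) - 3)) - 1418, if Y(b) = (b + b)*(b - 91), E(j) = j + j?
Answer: -704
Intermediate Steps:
E(j) = 2*j
Y(b) = 2*b*(-91 + b) (Y(b) = (2*b)*(-91 + b) = 2*b*(-91 + b))
(E(75) + Y(N(-2, 3) - 3)) - 1418 = (2*75 + 2*((3 + 6/(-2)) - 3)*(-91 + ((3 + 6/(-2)) - 3))) - 1418 = (150 + 2*((3 + 6*(-½)) - 3)*(-91 + ((3 + 6*(-½)) - 3))) - 1418 = (150 + 2*((3 - 3) - 3)*(-91 + ((3 - 3) - 3))) - 1418 = (150 + 2*(0 - 3)*(-91 + (0 - 3))) - 1418 = (150 + 2*(-3)*(-91 - 3)) - 1418 = (150 + 2*(-3)*(-94)) - 1418 = (150 + 564) - 1418 = 714 - 1418 = -704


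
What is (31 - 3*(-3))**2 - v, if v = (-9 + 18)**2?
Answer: 1519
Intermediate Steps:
v = 81 (v = 9**2 = 81)
(31 - 3*(-3))**2 - v = (31 - 3*(-3))**2 - 1*81 = (31 + 9)**2 - 81 = 40**2 - 81 = 1600 - 81 = 1519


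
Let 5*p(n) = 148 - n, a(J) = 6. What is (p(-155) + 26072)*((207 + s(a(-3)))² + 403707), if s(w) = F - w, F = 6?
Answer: 58348346628/5 ≈ 1.1670e+10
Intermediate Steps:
p(n) = 148/5 - n/5 (p(n) = (148 - n)/5 = 148/5 - n/5)
s(w) = 6 - w
(p(-155) + 26072)*((207 + s(a(-3)))² + 403707) = ((148/5 - ⅕*(-155)) + 26072)*((207 + (6 - 1*6))² + 403707) = ((148/5 + 31) + 26072)*((207 + (6 - 6))² + 403707) = (303/5 + 26072)*((207 + 0)² + 403707) = 130663*(207² + 403707)/5 = 130663*(42849 + 403707)/5 = (130663/5)*446556 = 58348346628/5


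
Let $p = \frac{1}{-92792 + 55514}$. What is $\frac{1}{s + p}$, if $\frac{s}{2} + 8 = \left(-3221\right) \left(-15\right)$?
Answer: $\frac{37278}{3601576691} \approx 1.035 \cdot 10^{-5}$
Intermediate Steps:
$s = 96614$ ($s = -16 + 2 \left(\left(-3221\right) \left(-15\right)\right) = -16 + 2 \cdot 48315 = -16 + 96630 = 96614$)
$p = - \frac{1}{37278}$ ($p = \frac{1}{-37278} = - \frac{1}{37278} \approx -2.6825 \cdot 10^{-5}$)
$\frac{1}{s + p} = \frac{1}{96614 - \frac{1}{37278}} = \frac{1}{\frac{3601576691}{37278}} = \frac{37278}{3601576691}$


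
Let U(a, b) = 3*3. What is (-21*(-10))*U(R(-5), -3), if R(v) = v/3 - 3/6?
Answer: 1890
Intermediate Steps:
R(v) = -½ + v/3 (R(v) = v*(⅓) - 3*⅙ = v/3 - ½ = -½ + v/3)
U(a, b) = 9
(-21*(-10))*U(R(-5), -3) = -21*(-10)*9 = 210*9 = 1890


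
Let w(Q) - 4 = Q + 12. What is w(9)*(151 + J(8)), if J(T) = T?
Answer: 3975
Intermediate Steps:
w(Q) = 16 + Q (w(Q) = 4 + (Q + 12) = 4 + (12 + Q) = 16 + Q)
w(9)*(151 + J(8)) = (16 + 9)*(151 + 8) = 25*159 = 3975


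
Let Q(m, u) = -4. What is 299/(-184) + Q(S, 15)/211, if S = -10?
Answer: -2775/1688 ≈ -1.6440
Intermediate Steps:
299/(-184) + Q(S, 15)/211 = 299/(-184) - 4/211 = 299*(-1/184) - 4*1/211 = -13/8 - 4/211 = -2775/1688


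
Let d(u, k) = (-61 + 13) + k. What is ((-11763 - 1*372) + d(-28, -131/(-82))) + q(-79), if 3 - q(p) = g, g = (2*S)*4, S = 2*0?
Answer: -998629/82 ≈ -12178.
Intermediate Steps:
d(u, k) = -48 + k
S = 0
g = 0 (g = (2*0)*4 = 0*4 = 0)
q(p) = 3 (q(p) = 3 - 1*0 = 3 + 0 = 3)
((-11763 - 1*372) + d(-28, -131/(-82))) + q(-79) = ((-11763 - 1*372) + (-48 - 131/(-82))) + 3 = ((-11763 - 372) + (-48 - 131*(-1/82))) + 3 = (-12135 + (-48 + 131/82)) + 3 = (-12135 - 3805/82) + 3 = -998875/82 + 3 = -998629/82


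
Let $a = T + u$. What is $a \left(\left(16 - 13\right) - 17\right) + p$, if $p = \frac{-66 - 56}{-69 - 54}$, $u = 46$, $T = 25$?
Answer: $- \frac{122140}{123} \approx -993.01$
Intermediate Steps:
$p = \frac{122}{123}$ ($p = - \frac{122}{-123} = \left(-122\right) \left(- \frac{1}{123}\right) = \frac{122}{123} \approx 0.99187$)
$a = 71$ ($a = 25 + 46 = 71$)
$a \left(\left(16 - 13\right) - 17\right) + p = 71 \left(\left(16 - 13\right) - 17\right) + \frac{122}{123} = 71 \left(3 - 17\right) + \frac{122}{123} = 71 \left(-14\right) + \frac{122}{123} = -994 + \frac{122}{123} = - \frac{122140}{123}$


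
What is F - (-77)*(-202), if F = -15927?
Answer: -31481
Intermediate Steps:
F - (-77)*(-202) = -15927 - (-77)*(-202) = -15927 - 1*15554 = -15927 - 15554 = -31481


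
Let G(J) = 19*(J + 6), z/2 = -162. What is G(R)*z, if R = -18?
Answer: 73872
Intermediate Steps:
z = -324 (z = 2*(-162) = -324)
G(J) = 114 + 19*J (G(J) = 19*(6 + J) = 114 + 19*J)
G(R)*z = (114 + 19*(-18))*(-324) = (114 - 342)*(-324) = -228*(-324) = 73872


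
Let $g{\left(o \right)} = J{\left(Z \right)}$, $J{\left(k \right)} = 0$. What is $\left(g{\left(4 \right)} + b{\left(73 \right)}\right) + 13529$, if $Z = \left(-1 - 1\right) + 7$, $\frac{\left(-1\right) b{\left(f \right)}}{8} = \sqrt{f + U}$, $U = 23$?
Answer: $13529 - 32 \sqrt{6} \approx 13451.0$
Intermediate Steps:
$b{\left(f \right)} = - 8 \sqrt{23 + f}$ ($b{\left(f \right)} = - 8 \sqrt{f + 23} = - 8 \sqrt{23 + f}$)
$Z = 5$ ($Z = \left(-1 - 1\right) + 7 = -2 + 7 = 5$)
$g{\left(o \right)} = 0$
$\left(g{\left(4 \right)} + b{\left(73 \right)}\right) + 13529 = \left(0 - 8 \sqrt{23 + 73}\right) + 13529 = \left(0 - 8 \sqrt{96}\right) + 13529 = \left(0 - 8 \cdot 4 \sqrt{6}\right) + 13529 = \left(0 - 32 \sqrt{6}\right) + 13529 = - 32 \sqrt{6} + 13529 = 13529 - 32 \sqrt{6}$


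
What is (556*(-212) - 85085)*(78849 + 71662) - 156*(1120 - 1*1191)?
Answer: -30547249951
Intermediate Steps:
(556*(-212) - 85085)*(78849 + 71662) - 156*(1120 - 1*1191) = (-117872 - 85085)*150511 - 156*(1120 - 1191) = -202957*150511 - 156*(-71) = -30547261027 + 11076 = -30547249951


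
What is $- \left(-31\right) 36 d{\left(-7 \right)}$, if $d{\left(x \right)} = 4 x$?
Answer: $-31248$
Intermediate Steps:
$- \left(-31\right) 36 d{\left(-7 \right)} = - \left(-31\right) 36 \cdot 4 \left(-7\right) = - \left(-1116\right) \left(-28\right) = \left(-1\right) 31248 = -31248$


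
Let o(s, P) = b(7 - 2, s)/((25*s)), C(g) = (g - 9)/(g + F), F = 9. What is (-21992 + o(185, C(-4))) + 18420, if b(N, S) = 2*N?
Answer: -3304098/925 ≈ -3572.0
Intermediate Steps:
C(g) = (-9 + g)/(9 + g) (C(g) = (g - 9)/(g + 9) = (-9 + g)/(9 + g))
o(s, P) = 2/(5*s) (o(s, P) = (2*(7 - 2))/((25*s)) = (2*5)*(1/(25*s)) = 10*(1/(25*s)) = 2/(5*s))
(-21992 + o(185, C(-4))) + 18420 = (-21992 + (⅖)/185) + 18420 = (-21992 + (⅖)*(1/185)) + 18420 = (-21992 + 2/925) + 18420 = -20342598/925 + 18420 = -3304098/925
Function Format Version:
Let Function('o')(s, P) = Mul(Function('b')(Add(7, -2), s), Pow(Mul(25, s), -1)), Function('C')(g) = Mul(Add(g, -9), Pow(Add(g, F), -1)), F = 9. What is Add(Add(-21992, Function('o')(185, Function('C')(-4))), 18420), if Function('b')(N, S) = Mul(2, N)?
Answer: Rational(-3304098, 925) ≈ -3572.0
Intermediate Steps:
Function('C')(g) = Mul(Pow(Add(9, g), -1), Add(-9, g)) (Function('C')(g) = Mul(Add(g, -9), Pow(Add(g, 9), -1)) = Mul(Add(-9, g), Pow(Add(9, g), -1)) = Mul(Pow(Add(9, g), -1), Add(-9, g)))
Function('o')(s, P) = Mul(Rational(2, 5), Pow(s, -1)) (Function('o')(s, P) = Mul(Mul(2, Add(7, -2)), Pow(Mul(25, s), -1)) = Mul(Mul(2, 5), Mul(Rational(1, 25), Pow(s, -1))) = Mul(10, Mul(Rational(1, 25), Pow(s, -1))) = Mul(Rational(2, 5), Pow(s, -1)))
Add(Add(-21992, Function('o')(185, Function('C')(-4))), 18420) = Add(Add(-21992, Mul(Rational(2, 5), Pow(185, -1))), 18420) = Add(Add(-21992, Mul(Rational(2, 5), Rational(1, 185))), 18420) = Add(Add(-21992, Rational(2, 925)), 18420) = Add(Rational(-20342598, 925), 18420) = Rational(-3304098, 925)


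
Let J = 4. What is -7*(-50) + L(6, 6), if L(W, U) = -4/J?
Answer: 349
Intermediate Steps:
L(W, U) = -1 (L(W, U) = -4/4 = -4*¼ = -1)
-7*(-50) + L(6, 6) = -7*(-50) - 1 = 350 - 1 = 349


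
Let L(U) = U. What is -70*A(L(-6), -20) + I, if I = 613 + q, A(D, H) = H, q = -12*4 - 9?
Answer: 1956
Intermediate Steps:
q = -57 (q = -48 - 9 = -57)
I = 556 (I = 613 - 57 = 556)
-70*A(L(-6), -20) + I = -70*(-20) + 556 = 1400 + 556 = 1956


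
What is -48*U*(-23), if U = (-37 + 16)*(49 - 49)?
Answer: 0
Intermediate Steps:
U = 0 (U = -21*0 = 0)
-48*U*(-23) = -48*0*(-23) = 0*(-23) = 0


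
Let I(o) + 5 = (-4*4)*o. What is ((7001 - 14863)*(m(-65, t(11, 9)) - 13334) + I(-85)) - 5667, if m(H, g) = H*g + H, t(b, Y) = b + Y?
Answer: 115559226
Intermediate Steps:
I(o) = -5 - 16*o (I(o) = -5 + (-4*4)*o = -5 - 16*o)
t(b, Y) = Y + b
m(H, g) = H + H*g
((7001 - 14863)*(m(-65, t(11, 9)) - 13334) + I(-85)) - 5667 = ((7001 - 14863)*(-65*(1 + (9 + 11)) - 13334) + (-5 - 16*(-85))) - 5667 = (-7862*(-65*(1 + 20) - 13334) + (-5 + 1360)) - 5667 = (-7862*(-65*21 - 13334) + 1355) - 5667 = (-7862*(-1365 - 13334) + 1355) - 5667 = (-7862*(-14699) + 1355) - 5667 = (115563538 + 1355) - 5667 = 115564893 - 5667 = 115559226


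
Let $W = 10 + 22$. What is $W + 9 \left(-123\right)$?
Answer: $-1075$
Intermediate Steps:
$W = 32$
$W + 9 \left(-123\right) = 32 + 9 \left(-123\right) = 32 - 1107 = -1075$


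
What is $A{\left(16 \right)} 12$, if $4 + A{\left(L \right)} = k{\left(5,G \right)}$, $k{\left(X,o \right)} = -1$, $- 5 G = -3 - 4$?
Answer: $-60$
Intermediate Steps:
$G = \frac{7}{5}$ ($G = - \frac{-3 - 4}{5} = \left(- \frac{1}{5}\right) \left(-7\right) = \frac{7}{5} \approx 1.4$)
$A{\left(L \right)} = -5$ ($A{\left(L \right)} = -4 - 1 = -5$)
$A{\left(16 \right)} 12 = \left(-5\right) 12 = -60$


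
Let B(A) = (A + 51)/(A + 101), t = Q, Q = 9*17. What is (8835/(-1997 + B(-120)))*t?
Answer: -25683345/37874 ≈ -678.13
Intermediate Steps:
Q = 153
t = 153
B(A) = (51 + A)/(101 + A)
(8835/(-1997 + B(-120)))*t = (8835/(-1997 + (51 - 120)/(101 - 120)))*153 = (8835/(-1997 - 69/(-19)))*153 = (8835/(-1997 - 1/19*(-69)))*153 = (8835/(-1997 + 69/19))*153 = (8835/(-37874/19))*153 = (8835*(-19/37874))*153 = -167865/37874*153 = -25683345/37874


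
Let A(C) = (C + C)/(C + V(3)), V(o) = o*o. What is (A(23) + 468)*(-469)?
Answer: -3522659/16 ≈ -2.2017e+5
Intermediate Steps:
V(o) = o²
A(C) = 2*C/(9 + C) (A(C) = (C + C)/(C + 3²) = (2*C)/(C + 9) = (2*C)/(9 + C) = 2*C/(9 + C))
(A(23) + 468)*(-469) = (2*23/(9 + 23) + 468)*(-469) = (2*23/32 + 468)*(-469) = (2*23*(1/32) + 468)*(-469) = (23/16 + 468)*(-469) = (7511/16)*(-469) = -3522659/16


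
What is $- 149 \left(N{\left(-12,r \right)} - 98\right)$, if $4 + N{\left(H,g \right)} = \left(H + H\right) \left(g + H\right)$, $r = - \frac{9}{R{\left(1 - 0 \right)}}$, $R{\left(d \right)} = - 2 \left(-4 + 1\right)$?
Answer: $-33078$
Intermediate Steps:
$R{\left(d \right)} = 6$ ($R{\left(d \right)} = \left(-2\right) \left(-3\right) = 6$)
$r = - \frac{3}{2}$ ($r = - \frac{9}{6} = \left(-9\right) \frac{1}{6} = - \frac{3}{2} \approx -1.5$)
$N{\left(H,g \right)} = -4 + 2 H \left(H + g\right)$ ($N{\left(H,g \right)} = -4 + \left(H + H\right) \left(g + H\right) = -4 + 2 H \left(H + g\right)$)
$- 149 \left(N{\left(-12,r \right)} - 98\right) = - 149 \left(\left(-4 + 2 \left(-12\right)^{2} + 2 \left(-12\right) \left(- \frac{3}{2}\right)\right) - 98\right) = - 149 \left(\left(-4 + 2 \cdot 144 + 36\right) - 98\right) = - 149 \left(\left(-4 + 288 + 36\right) - 98\right) = - 149 \left(320 - 98\right) = \left(-149\right) 222 = -33078$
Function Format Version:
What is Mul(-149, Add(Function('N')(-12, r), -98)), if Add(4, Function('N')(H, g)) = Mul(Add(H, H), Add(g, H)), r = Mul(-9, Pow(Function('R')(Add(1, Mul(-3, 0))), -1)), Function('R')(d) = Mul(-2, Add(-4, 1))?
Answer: -33078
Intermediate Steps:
Function('R')(d) = 6 (Function('R')(d) = Mul(-2, -3) = 6)
r = Rational(-3, 2) (r = Mul(-9, Pow(6, -1)) = Mul(-9, Rational(1, 6)) = Rational(-3, 2) ≈ -1.5000)
Function('N')(H, g) = Add(-4, Mul(2, H, Add(H, g))) (Function('N')(H, g) = Add(-4, Mul(Add(H, H), Add(g, H))) = Add(-4, Mul(Mul(2, H), Add(H, g))) = Add(-4, Mul(2, H, Add(H, g))))
Mul(-149, Add(Function('N')(-12, r), -98)) = Mul(-149, Add(Add(-4, Mul(2, Pow(-12, 2)), Mul(2, -12, Rational(-3, 2))), -98)) = Mul(-149, Add(Add(-4, Mul(2, 144), 36), -98)) = Mul(-149, Add(Add(-4, 288, 36), -98)) = Mul(-149, Add(320, -98)) = Mul(-149, 222) = -33078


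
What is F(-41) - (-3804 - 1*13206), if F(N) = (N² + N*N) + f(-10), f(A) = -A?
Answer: 20382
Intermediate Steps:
F(N) = 10 + 2*N² (F(N) = (N² + N*N) - 1*(-10) = (N² + N²) + 10 = 2*N² + 10 = 10 + 2*N²)
F(-41) - (-3804 - 1*13206) = (10 + 2*(-41)²) - (-3804 - 1*13206) = (10 + 2*1681) - (-3804 - 13206) = (10 + 3362) - 1*(-17010) = 3372 + 17010 = 20382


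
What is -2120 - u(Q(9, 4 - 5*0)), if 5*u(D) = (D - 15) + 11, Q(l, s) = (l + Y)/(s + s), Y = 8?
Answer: -16957/8 ≈ -2119.6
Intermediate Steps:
Q(l, s) = (8 + l)/(2*s) (Q(l, s) = (l + 8)/(s + s) = (8 + l)/((2*s)) = (8 + l)*(1/(2*s)) = (8 + l)/(2*s))
u(D) = -⅘ + D/5 (u(D) = ((D - 15) + 11)/5 = ((-15 + D) + 11)/5 = (-4 + D)/5 = -⅘ + D/5)
-2120 - u(Q(9, 4 - 5*0)) = -2120 - (-⅘ + ((8 + 9)/(2*(4 - 5*0)))/5) = -2120 - (-⅘ + ((½)*17/(4 + 0))/5) = -2120 - (-⅘ + ((½)*17/4)/5) = -2120 - (-⅘ + ((½)*(¼)*17)/5) = -2120 - (-⅘ + (⅕)*(17/8)) = -2120 - (-⅘ + 17/40) = -2120 - 1*(-3/8) = -2120 + 3/8 = -16957/8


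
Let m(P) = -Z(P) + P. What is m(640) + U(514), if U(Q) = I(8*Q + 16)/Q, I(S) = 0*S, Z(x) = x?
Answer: 0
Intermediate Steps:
I(S) = 0
m(P) = 0 (m(P) = -P + P = 0)
U(Q) = 0 (U(Q) = 0/Q = 0)
m(640) + U(514) = 0 + 0 = 0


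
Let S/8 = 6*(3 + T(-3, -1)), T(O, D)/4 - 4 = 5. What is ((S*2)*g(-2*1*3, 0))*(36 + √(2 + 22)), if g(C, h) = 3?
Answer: 404352 + 22464*√6 ≈ 4.5938e+5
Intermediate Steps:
T(O, D) = 36 (T(O, D) = 16 + 4*5 = 16 + 20 = 36)
S = 1872 (S = 8*(6*(3 + 36)) = 8*(6*39) = 8*234 = 1872)
((S*2)*g(-2*1*3, 0))*(36 + √(2 + 22)) = ((1872*2)*3)*(36 + √(2 + 22)) = (3744*3)*(36 + √24) = 11232*(36 + 2*√6) = 404352 + 22464*√6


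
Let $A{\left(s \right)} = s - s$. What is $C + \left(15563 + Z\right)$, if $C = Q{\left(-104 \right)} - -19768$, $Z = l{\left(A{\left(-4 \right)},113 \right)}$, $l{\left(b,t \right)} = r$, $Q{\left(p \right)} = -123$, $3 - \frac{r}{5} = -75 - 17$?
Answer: $35683$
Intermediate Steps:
$A{\left(s \right)} = 0$
$r = 475$ ($r = 15 - 5 \left(-75 - 17\right) = 15 - -460 = 15 + 460 = 475$)
$l{\left(b,t \right)} = 475$
$Z = 475$
$C = 19645$ ($C = -123 - -19768 = -123 + 19768 = 19645$)
$C + \left(15563 + Z\right) = 19645 + \left(15563 + 475\right) = 19645 + 16038 = 35683$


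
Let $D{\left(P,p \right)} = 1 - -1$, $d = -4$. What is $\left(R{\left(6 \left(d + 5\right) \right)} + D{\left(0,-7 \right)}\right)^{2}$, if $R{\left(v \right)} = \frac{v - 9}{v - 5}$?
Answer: $1$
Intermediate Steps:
$D{\left(P,p \right)} = 2$ ($D{\left(P,p \right)} = 1 + 1 = 2$)
$R{\left(v \right)} = \frac{-9 + v}{-5 + v}$
$\left(R{\left(6 \left(d + 5\right) \right)} + D{\left(0,-7 \right)}\right)^{2} = \left(\frac{-9 + 6 \left(-4 + 5\right)}{-5 + 6 \left(-4 + 5\right)} + 2\right)^{2} = \left(\frac{-9 + 6 \cdot 1}{-5 + 6 \cdot 1} + 2\right)^{2} = \left(\frac{-9 + 6}{-5 + 6} + 2\right)^{2} = \left(1^{-1} \left(-3\right) + 2\right)^{2} = \left(1 \left(-3\right) + 2\right)^{2} = \left(-3 + 2\right)^{2} = \left(-1\right)^{2} = 1$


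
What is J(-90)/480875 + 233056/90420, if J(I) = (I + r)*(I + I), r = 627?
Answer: 1033308068/434807175 ≈ 2.3765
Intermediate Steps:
J(I) = 2*I*(627 + I) (J(I) = (I + 627)*(I + I) = (627 + I)*(2*I) = 2*I*(627 + I))
J(-90)/480875 + 233056/90420 = (2*(-90)*(627 - 90))/480875 + 233056/90420 = (2*(-90)*537)*(1/480875) + 233056*(1/90420) = -96660*1/480875 + 58264/22605 = -19332/96175 + 58264/22605 = 1033308068/434807175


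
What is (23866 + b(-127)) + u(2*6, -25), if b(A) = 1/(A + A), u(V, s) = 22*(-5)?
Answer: 6034023/254 ≈ 23756.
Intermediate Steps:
u(V, s) = -110
b(A) = 1/(2*A)
(23866 + b(-127)) + u(2*6, -25) = (23866 + (½)/(-127)) - 110 = (23866 + (½)*(-1/127)) - 110 = (23866 - 1/254) - 110 = 6061963/254 - 110 = 6034023/254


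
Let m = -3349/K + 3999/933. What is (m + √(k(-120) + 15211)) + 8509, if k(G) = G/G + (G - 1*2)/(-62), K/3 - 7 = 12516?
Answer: 99467845069/11683959 + √14620623/31 ≈ 8636.5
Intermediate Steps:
K = 37569 (K = 21 + 3*12516 = 21 + 37548 = 37569)
k(G) = 32/31 - G/62 (k(G) = 1 + (G - 2)*(-1/62) = 1 + (-2 + G)*(-1/62) = 1 + (1/31 - G/62) = 32/31 - G/62)
m = 49037938/11683959 (m = -3349/37569 + 3999/933 = -3349*1/37569 + 3999*(1/933) = -3349/37569 + 1333/311 = 49037938/11683959 ≈ 4.1970)
(m + √(k(-120) + 15211)) + 8509 = (49037938/11683959 + √((32/31 - 1/62*(-120)) + 15211)) + 8509 = (49037938/11683959 + √((32/31 + 60/31) + 15211)) + 8509 = (49037938/11683959 + √(92/31 + 15211)) + 8509 = (49037938/11683959 + √(471633/31)) + 8509 = (49037938/11683959 + √14620623/31) + 8509 = 99467845069/11683959 + √14620623/31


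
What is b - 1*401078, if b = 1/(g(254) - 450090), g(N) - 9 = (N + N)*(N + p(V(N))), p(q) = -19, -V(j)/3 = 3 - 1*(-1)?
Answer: -132636895679/330701 ≈ -4.0108e+5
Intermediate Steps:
V(j) = -12 (V(j) = -3*(3 - 1*(-1)) = -3*(3 + 1) = -3*4 = -12)
g(N) = 9 + 2*N*(-19 + N) (g(N) = 9 + (N + N)*(N - 19) = 9 + (2*N)*(-19 + N) = 9 + 2*N*(-19 + N))
b = -1/330701 (b = 1/((9 - 38*254 + 2*254**2) - 450090) = 1/((9 - 9652 + 2*64516) - 450090) = 1/((9 - 9652 + 129032) - 450090) = 1/(119389 - 450090) = 1/(-330701) = -1/330701 ≈ -3.0239e-6)
b - 1*401078 = -1/330701 - 1*401078 = -1/330701 - 401078 = -132636895679/330701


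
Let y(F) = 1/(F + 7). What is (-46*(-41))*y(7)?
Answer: 943/7 ≈ 134.71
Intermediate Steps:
y(F) = 1/(7 + F)
(-46*(-41))*y(7) = (-46*(-41))/(7 + 7) = 1886/14 = 1886*(1/14) = 943/7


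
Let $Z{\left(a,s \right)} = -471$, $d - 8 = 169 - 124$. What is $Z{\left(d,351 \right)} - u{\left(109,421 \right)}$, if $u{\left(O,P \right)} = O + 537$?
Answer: $-1117$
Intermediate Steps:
$u{\left(O,P \right)} = 537 + O$
$d = 53$ ($d = 8 + \left(169 - 124\right) = 8 + 45 = 53$)
$Z{\left(d,351 \right)} - u{\left(109,421 \right)} = -471 - \left(537 + 109\right) = -471 - 646 = -1117$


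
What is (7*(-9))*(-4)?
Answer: 252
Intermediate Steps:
(7*(-9))*(-4) = -63*(-4) = 252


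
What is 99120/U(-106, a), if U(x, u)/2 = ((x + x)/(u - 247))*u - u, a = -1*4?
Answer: 1036630/13 ≈ 79741.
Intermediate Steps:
a = -4
U(x, u) = -2*u + 4*u*x/(-247 + u) (U(x, u) = 2*(((x + x)/(u - 247))*u - u) = 2*(((2*x)/(-247 + u))*u - u) = 2*((2*x/(-247 + u))*u - u) = 2*(2*u*x/(-247 + u) - u) = 2*(-u + 2*u*x/(-247 + u)) = -2*u + 4*u*x/(-247 + u))
99120/U(-106, a) = 99120/((2*(-4)*(247 - 1*(-4) + 2*(-106))/(-247 - 4))) = 99120/((2*(-4)*(247 + 4 - 212)/(-251))) = 99120/((2*(-4)*(-1/251)*39)) = 99120/(312/251) = 99120*(251/312) = 1036630/13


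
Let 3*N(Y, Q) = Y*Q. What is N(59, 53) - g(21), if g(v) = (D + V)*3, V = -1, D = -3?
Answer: 3163/3 ≈ 1054.3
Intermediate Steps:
N(Y, Q) = Q*Y/3 (N(Y, Q) = (Y*Q)/3 = (Q*Y)/3 = Q*Y/3)
g(v) = -12 (g(v) = (-3 - 1)*3 = -4*3 = -12)
N(59, 53) - g(21) = (⅓)*53*59 - 1*(-12) = 3127/3 + 12 = 3163/3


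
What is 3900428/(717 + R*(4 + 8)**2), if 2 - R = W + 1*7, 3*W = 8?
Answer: -3900428/387 ≈ -10079.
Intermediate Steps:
W = 8/3 (W = (1/3)*8 = 8/3 ≈ 2.6667)
R = -23/3 (R = 2 - (8/3 + 1*7) = 2 - (8/3 + 7) = 2 - 1*29/3 = 2 - 29/3 = -23/3 ≈ -7.6667)
3900428/(717 + R*(4 + 8)**2) = 3900428/(717 - 23*(4 + 8)**2/3) = 3900428/(717 - 23/3*12**2) = 3900428/(717 - 23/3*144) = 3900428/(717 - 1104) = 3900428/(-387) = 3900428*(-1/387) = -3900428/387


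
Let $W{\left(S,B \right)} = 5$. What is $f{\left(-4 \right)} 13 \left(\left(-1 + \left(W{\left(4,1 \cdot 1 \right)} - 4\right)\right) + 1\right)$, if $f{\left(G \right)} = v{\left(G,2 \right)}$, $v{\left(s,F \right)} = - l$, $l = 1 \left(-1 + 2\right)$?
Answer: $-13$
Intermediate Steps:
$l = 1$ ($l = 1 \cdot 1 = 1$)
$v{\left(s,F \right)} = -1$ ($v{\left(s,F \right)} = \left(-1\right) 1 = -1$)
$f{\left(G \right)} = -1$
$f{\left(-4 \right)} 13 \left(\left(-1 + \left(W{\left(4,1 \cdot 1 \right)} - 4\right)\right) + 1\right) = \left(-1\right) 13 \left(\left(-1 + \left(5 - 4\right)\right) + 1\right) = - 13 \left(\left(-1 + \left(5 - 4\right)\right) + 1\right) = - 13 \left(\left(-1 + 1\right) + 1\right) = - 13 \left(0 + 1\right) = \left(-13\right) 1 = -13$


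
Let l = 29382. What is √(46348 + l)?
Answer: √75730 ≈ 275.19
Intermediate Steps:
√(46348 + l) = √(46348 + 29382) = √75730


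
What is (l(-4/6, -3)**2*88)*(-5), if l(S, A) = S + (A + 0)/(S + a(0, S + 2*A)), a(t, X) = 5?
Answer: -1235960/1521 ≈ -812.60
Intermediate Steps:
l(S, A) = S + A/(5 + S) (l(S, A) = S + (A + 0)/(S + 5) = S + A/(5 + S))
(l(-4/6, -3)**2*88)*(-5) = (((-3 + (-4/6)**2 + 5*(-4/6))/(5 - 4/6))**2*88)*(-5) = (((-3 + (-4*1/6)**2 + 5*(-4*1/6))/(5 - 4*1/6))**2*88)*(-5) = (((-3 + (-2/3)**2 + 5*(-2/3))/(5 - 2/3))**2*88)*(-5) = (((-3 + 4/9 - 10/3)/(13/3))**2*88)*(-5) = (((3/13)*(-53/9))**2*88)*(-5) = ((-53/39)**2*88)*(-5) = ((2809/1521)*88)*(-5) = (247192/1521)*(-5) = -1235960/1521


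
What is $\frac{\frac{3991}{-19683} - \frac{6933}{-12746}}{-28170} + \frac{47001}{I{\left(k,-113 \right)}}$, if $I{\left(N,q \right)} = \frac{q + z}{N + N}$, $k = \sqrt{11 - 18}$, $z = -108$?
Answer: $- \frac{85592953}{7067276022060} - \frac{94002 i \sqrt{7}}{221} \approx -1.2111 \cdot 10^{-5} - 1125.4 i$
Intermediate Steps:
$k = i \sqrt{7}$ ($k = \sqrt{-7} = i \sqrt{7} \approx 2.6458 i$)
$I{\left(N,q \right)} = \frac{-108 + q}{2 N}$ ($I{\left(N,q \right)} = \frac{q - 108}{N + N} = \frac{-108 + q}{2 N}$)
$\frac{\frac{3991}{-19683} - \frac{6933}{-12746}}{-28170} + \frac{47001}{I{\left(k,-113 \right)}} = \frac{\frac{3991}{-19683} - \frac{6933}{-12746}}{-28170} + \frac{47001}{\frac{1}{2} \frac{1}{i \sqrt{7}} \left(-108 - 113\right)} = \left(3991 \left(- \frac{1}{19683}\right) - - \frac{6933}{12746}\right) \left(- \frac{1}{28170}\right) + \frac{47001}{\frac{1}{2} \left(- \frac{i \sqrt{7}}{7}\right) \left(-221\right)} = \left(- \frac{3991}{19683} + \frac{6933}{12746}\right) \left(- \frac{1}{28170}\right) + \frac{47001}{\frac{221}{14} i \sqrt{7}} = \frac{85592953}{250879518} \left(- \frac{1}{28170}\right) + 47001 \left(- \frac{2 i \sqrt{7}}{221}\right) = - \frac{85592953}{7067276022060} - \frac{94002 i \sqrt{7}}{221}$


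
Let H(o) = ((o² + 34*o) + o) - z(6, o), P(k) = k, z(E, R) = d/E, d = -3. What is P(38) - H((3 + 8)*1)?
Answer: -937/2 ≈ -468.50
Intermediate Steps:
z(E, R) = -3/E
H(o) = ½ + o² + 35*o (H(o) = ((o² + 34*o) + o) - (-3)/6 = (o² + 35*o) - (-3)/6 = (o² + 35*o) - 1*(-½) = (o² + 35*o) + ½ = ½ + o² + 35*o)
P(38) - H((3 + 8)*1) = 38 - (½ + ((3 + 8)*1)² + 35*((3 + 8)*1)) = 38 - (½ + (11*1)² + 35*(11*1)) = 38 - (½ + 11² + 35*11) = 38 - (½ + 121 + 385) = 38 - 1*1013/2 = 38 - 1013/2 = -937/2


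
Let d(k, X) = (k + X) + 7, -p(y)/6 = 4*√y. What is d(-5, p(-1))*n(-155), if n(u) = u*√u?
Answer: 310*√155*(-12 - I) ≈ -46314.0 - 3859.5*I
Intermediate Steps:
p(y) = -24*√y
n(u) = u^(3/2)
d(k, X) = 7 + X + k (d(k, X) = (X + k) + 7 = 7 + X + k)
d(-5, p(-1))*n(-155) = (7 - 24*I - 5)*(-155)^(3/2) = (7 - 24*I - 5)*(-155*I*√155) = (2 - 24*I)*(-155*I*√155) = -155*I*√155*(2 - 24*I)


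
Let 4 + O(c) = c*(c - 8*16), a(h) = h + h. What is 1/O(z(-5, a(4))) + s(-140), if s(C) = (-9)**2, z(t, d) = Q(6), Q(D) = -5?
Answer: 53542/661 ≈ 81.001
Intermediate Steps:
a(h) = 2*h
z(t, d) = -5
O(c) = -4 + c*(-128 + c) (O(c) = -4 + c*(c - 8*16) = -4 + c*(c - 128) = -4 + c*(-128 + c))
s(C) = 81
1/O(z(-5, a(4))) + s(-140) = 1/(-4 + (-5)**2 - 128*(-5)) + 81 = 1/(-4 + 25 + 640) + 81 = 1/661 + 81 = 53542/661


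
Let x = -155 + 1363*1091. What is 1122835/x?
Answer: 1122835/1486878 ≈ 0.75516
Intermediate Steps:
x = 1486878 (x = -155 + 1487033 = 1486878)
1122835/x = 1122835/1486878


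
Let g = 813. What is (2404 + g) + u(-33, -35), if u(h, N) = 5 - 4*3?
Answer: 3210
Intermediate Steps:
u(h, N) = -7 (u(h, N) = 5 - 12 = -7)
(2404 + g) + u(-33, -35) = (2404 + 813) - 7 = 3217 - 7 = 3210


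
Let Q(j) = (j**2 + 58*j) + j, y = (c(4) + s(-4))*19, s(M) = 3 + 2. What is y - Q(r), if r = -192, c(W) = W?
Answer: -25365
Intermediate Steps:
s(M) = 5
y = 171 (y = (4 + 5)*19 = 9*19 = 171)
Q(j) = j**2 + 59*j
y - Q(r) = 171 - (-192)*(59 - 192) = 171 - (-192)*(-133) = 171 - 1*25536 = 171 - 25536 = -25365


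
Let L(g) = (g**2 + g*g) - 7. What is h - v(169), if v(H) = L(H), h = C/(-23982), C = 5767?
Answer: -1369737697/23982 ≈ -57115.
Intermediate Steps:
h = -5767/23982 (h = 5767/(-23982) = 5767*(-1/23982) = -5767/23982 ≈ -0.24047)
L(g) = -7 + 2*g**2 (L(g) = (g**2 + g**2) - 7 = 2*g**2 - 7 = -7 + 2*g**2)
v(H) = -7 + 2*H**2
h - v(169) = -5767/23982 - (-7 + 2*169**2) = -5767/23982 - (-7 + 2*28561) = -5767/23982 - (-7 + 57122) = -5767/23982 - 1*57115 = -5767/23982 - 57115 = -1369737697/23982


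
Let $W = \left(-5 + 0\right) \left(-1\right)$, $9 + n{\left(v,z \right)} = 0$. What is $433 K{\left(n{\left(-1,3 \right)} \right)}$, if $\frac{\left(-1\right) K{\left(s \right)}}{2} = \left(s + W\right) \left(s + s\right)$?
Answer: $-62352$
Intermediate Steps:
$n{\left(v,z \right)} = -9$ ($n{\left(v,z \right)} = -9 + 0 = -9$)
$W = 5$ ($W = \left(-5\right) \left(-1\right) = 5$)
$K{\left(s \right)} = - 4 s \left(5 + s\right)$ ($K{\left(s \right)} = - 2 \left(s + 5\right) \left(s + s\right) = - 2 \left(5 + s\right) 2 s = - 2 \cdot 2 s \left(5 + s\right) = - 4 s \left(5 + s\right)$)
$433 K{\left(n{\left(-1,3 \right)} \right)} = 433 \left(\left(-4\right) \left(-9\right) \left(5 - 9\right)\right) = 433 \left(\left(-4\right) \left(-9\right) \left(-4\right)\right) = 433 \left(-144\right) = -62352$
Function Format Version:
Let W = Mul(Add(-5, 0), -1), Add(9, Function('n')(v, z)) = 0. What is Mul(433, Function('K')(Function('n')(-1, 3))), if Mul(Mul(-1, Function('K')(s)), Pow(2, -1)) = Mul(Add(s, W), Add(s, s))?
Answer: -62352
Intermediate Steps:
Function('n')(v, z) = -9 (Function('n')(v, z) = Add(-9, 0) = -9)
W = 5 (W = Mul(-5, -1) = 5)
Function('K')(s) = Mul(-4, s, Add(5, s)) (Function('K')(s) = Mul(-2, Mul(Add(s, 5), Add(s, s))) = Mul(-2, Mul(Add(5, s), Mul(2, s))) = Mul(-2, Mul(2, s, Add(5, s))) = Mul(-4, s, Add(5, s)))
Mul(433, Function('K')(Function('n')(-1, 3))) = Mul(433, Mul(-4, -9, Add(5, -9))) = Mul(433, Mul(-4, -9, -4)) = Mul(433, -144) = -62352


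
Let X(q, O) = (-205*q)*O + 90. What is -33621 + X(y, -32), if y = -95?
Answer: -656731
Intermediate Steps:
X(q, O) = 90 - 205*O*q (X(q, O) = -205*O*q + 90 = 90 - 205*O*q)
-33621 + X(y, -32) = -33621 + (90 - 205*(-32)*(-95)) = -33621 + (90 - 623200) = -33621 - 623110 = -656731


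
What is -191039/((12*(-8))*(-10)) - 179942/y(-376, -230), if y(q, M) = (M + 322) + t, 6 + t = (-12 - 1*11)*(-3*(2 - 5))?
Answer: 149628601/116160 ≈ 1288.1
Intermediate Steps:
t = -213 (t = -6 + (-12 - 1*11)*(-3*(2 - 5)) = -6 + (-12 - 11)*(-3*(-3)) = -6 - 23*9 = -6 - 207 = -213)
y(q, M) = 109 + M (y(q, M) = (M + 322) - 213 = (322 + M) - 213 = 109 + M)
-191039/((12*(-8))*(-10)) - 179942/y(-376, -230) = -191039/((12*(-8))*(-10)) - 179942/(109 - 230) = -191039/((-96*(-10))) - 179942/(-121) = -191039/960 - 179942*(-1/121) = -191039*1/960 + 179942/121 = -191039/960 + 179942/121 = 149628601/116160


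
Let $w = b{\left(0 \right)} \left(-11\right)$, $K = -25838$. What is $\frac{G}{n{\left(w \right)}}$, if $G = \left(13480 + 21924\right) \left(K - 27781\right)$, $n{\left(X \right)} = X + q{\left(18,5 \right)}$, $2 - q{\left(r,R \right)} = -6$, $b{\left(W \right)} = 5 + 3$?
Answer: $\frac{474581769}{20} \approx 2.3729 \cdot 10^{7}$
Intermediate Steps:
$b{\left(W \right)} = 8$
$q{\left(r,R \right)} = 8$ ($q{\left(r,R \right)} = 2 - -6 = 2 + 6 = 8$)
$w = -88$ ($w = 8 \left(-11\right) = -88$)
$n{\left(X \right)} = 8 + X$ ($n{\left(X \right)} = X + 8 = 8 + X$)
$G = -1898327076$ ($G = \left(13480 + 21924\right) \left(-25838 - 27781\right) = 35404 \left(-53619\right) = -1898327076$)
$\frac{G}{n{\left(w \right)}} = - \frac{1898327076}{8 - 88} = - \frac{1898327076}{-80} = \left(-1898327076\right) \left(- \frac{1}{80}\right) = \frac{474581769}{20}$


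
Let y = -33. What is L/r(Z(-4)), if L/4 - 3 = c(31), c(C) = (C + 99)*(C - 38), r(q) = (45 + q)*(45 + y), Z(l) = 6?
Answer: -907/153 ≈ -5.9281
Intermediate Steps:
r(q) = 540 + 12*q (r(q) = (45 + q)*(45 - 33) = (45 + q)*12 = 540 + 12*q)
c(C) = (-38 + C)*(99 + C) (c(C) = (99 + C)*(-38 + C) = (-38 + C)*(99 + C))
L = -3628 (L = 12 + 4*(-3762 + 31**2 + 61*31) = 12 + 4*(-3762 + 961 + 1891) = 12 + 4*(-910) = 12 - 3640 = -3628)
L/r(Z(-4)) = -3628/(540 + 12*6) = -3628/(540 + 72) = -3628/612 = -3628*1/612 = -907/153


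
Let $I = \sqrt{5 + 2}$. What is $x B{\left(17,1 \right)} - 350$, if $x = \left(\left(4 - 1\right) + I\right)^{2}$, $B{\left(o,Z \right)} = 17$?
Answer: $-78 + 102 \sqrt{7} \approx 191.87$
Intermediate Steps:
$I = \sqrt{7} \approx 2.6458$
$x = \left(3 + \sqrt{7}\right)^{2}$ ($x = \left(\left(4 - 1\right) + \sqrt{7}\right)^{2} = \left(3 + \sqrt{7}\right)^{2} \approx 31.875$)
$x B{\left(17,1 \right)} - 350 = \left(3 + \sqrt{7}\right)^{2} \cdot 17 - 350 = 17 \left(3 + \sqrt{7}\right)^{2} - 350 = -350 + 17 \left(3 + \sqrt{7}\right)^{2}$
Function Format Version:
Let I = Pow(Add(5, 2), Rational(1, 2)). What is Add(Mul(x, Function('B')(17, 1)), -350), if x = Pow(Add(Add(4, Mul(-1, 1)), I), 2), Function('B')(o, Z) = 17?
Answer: Add(-78, Mul(102, Pow(7, Rational(1, 2)))) ≈ 191.87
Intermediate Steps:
I = Pow(7, Rational(1, 2)) ≈ 2.6458
x = Pow(Add(3, Pow(7, Rational(1, 2))), 2) (x = Pow(Add(Add(4, Mul(-1, 1)), Pow(7, Rational(1, 2))), 2) = Pow(Add(Add(4, -1), Pow(7, Rational(1, 2))), 2) = Pow(Add(3, Pow(7, Rational(1, 2))), 2) ≈ 31.875)
Add(Mul(x, Function('B')(17, 1)), -350) = Add(Mul(Pow(Add(3, Pow(7, Rational(1, 2))), 2), 17), -350) = Add(Mul(17, Pow(Add(3, Pow(7, Rational(1, 2))), 2)), -350) = Add(-350, Mul(17, Pow(Add(3, Pow(7, Rational(1, 2))), 2)))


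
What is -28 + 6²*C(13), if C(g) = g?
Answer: 440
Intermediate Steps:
-28 + 6²*C(13) = -28 + 6²*13 = -28 + 36*13 = -28 + 468 = 440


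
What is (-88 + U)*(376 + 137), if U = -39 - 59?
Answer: -95418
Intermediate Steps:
U = -98
(-88 + U)*(376 + 137) = (-88 - 98)*(376 + 137) = -186*513 = -95418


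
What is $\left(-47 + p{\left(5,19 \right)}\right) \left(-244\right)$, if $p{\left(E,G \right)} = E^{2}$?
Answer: $5368$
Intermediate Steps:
$\left(-47 + p{\left(5,19 \right)}\right) \left(-244\right) = \left(-47 + 5^{2}\right) \left(-244\right) = \left(-47 + 25\right) \left(-244\right) = \left(-22\right) \left(-244\right) = 5368$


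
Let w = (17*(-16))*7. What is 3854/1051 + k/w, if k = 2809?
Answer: 4385757/2001104 ≈ 2.1917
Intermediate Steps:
w = -1904 (w = -272*7 = -1904)
3854/1051 + k/w = 3854/1051 + 2809/(-1904) = 3854*(1/1051) + 2809*(-1/1904) = 3854/1051 - 2809/1904 = 4385757/2001104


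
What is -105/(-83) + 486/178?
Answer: 29514/7387 ≈ 3.9954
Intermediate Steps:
-105/(-83) + 486/178 = -105*(-1/83) + 486*(1/178) = 105/83 + 243/89 = 29514/7387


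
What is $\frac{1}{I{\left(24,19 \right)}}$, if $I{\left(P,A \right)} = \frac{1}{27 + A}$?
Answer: $46$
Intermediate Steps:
$\frac{1}{I{\left(24,19 \right)}} = \frac{1}{\frac{1}{27 + 19}} = \frac{1}{\frac{1}{46}} = 46$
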